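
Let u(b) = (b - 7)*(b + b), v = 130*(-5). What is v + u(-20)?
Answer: 430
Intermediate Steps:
v = -650
u(b) = 2*b*(-7 + b) (u(b) = (-7 + b)*(2*b) = 2*b*(-7 + b))
v + u(-20) = -650 + 2*(-20)*(-7 - 20) = -650 + 2*(-20)*(-27) = -650 + 1080 = 430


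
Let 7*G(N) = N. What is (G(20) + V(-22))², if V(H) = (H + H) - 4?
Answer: 99856/49 ≈ 2037.9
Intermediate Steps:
G(N) = N/7
V(H) = -4 + 2*H (V(H) = 2*H - 4 = -4 + 2*H)
(G(20) + V(-22))² = ((⅐)*20 + (-4 + 2*(-22)))² = (20/7 + (-4 - 44))² = (20/7 - 48)² = (-316/7)² = 99856/49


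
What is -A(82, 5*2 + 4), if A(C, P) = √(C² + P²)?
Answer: -2*√1730 ≈ -83.187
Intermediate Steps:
-A(82, 5*2 + 4) = -√(82² + (5*2 + 4)²) = -√(6724 + (10 + 4)²) = -√(6724 + 14²) = -√(6724 + 196) = -√6920 = -2*√1730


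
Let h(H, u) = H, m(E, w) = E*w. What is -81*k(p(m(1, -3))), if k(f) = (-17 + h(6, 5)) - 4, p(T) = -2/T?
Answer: 1215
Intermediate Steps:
k(f) = -15 (k(f) = (-17 + 6) - 4 = -11 - 4 = -15)
-81*k(p(m(1, -3))) = -81*(-15) = 1215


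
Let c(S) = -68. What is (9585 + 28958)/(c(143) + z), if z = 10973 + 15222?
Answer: 38543/26127 ≈ 1.4752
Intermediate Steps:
z = 26195
(9585 + 28958)/(c(143) + z) = (9585 + 28958)/(-68 + 26195) = 38543/26127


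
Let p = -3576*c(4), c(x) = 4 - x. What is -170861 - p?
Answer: -170861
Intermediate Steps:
p = 0 (p = -3576*(4 - 1*4) = -3576*(4 - 4) = -3576*0 = 0)
-170861 - p = -170861 - 1*0 = -170861 + 0 = -170861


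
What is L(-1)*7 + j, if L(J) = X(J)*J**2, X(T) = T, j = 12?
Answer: 5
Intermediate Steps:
L(J) = J**3 (L(J) = J*J**2 = J**3)
L(-1)*7 + j = (-1)**3*7 + 12 = -1*7 + 12 = -7 + 12 = 5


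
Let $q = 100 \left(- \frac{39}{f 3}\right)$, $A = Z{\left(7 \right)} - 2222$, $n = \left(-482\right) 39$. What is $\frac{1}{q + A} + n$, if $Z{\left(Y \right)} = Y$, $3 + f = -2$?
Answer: $- \frac{36750091}{1955} \approx -18798.0$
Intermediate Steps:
$f = -5$ ($f = -3 - 2 = -5$)
$n = -18798$
$A = -2215$ ($A = 7 - 2222 = -2215$)
$q = 260$ ($q = 100 \left(- \frac{39}{\left(-5\right) 3}\right) = 100 \left(- \frac{39}{-15}\right) = 100 \left(\left(-39\right) \left(- \frac{1}{15}\right)\right) = 100 \cdot \frac{13}{5} = 260$)
$\frac{1}{q + A} + n = \frac{1}{260 - 2215} - 18798 = \frac{1}{-1955} - 18798 = - \frac{1}{1955} - 18798 = - \frac{36750091}{1955}$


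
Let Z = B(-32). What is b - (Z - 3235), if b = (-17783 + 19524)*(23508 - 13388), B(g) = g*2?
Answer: 17622219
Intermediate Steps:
B(g) = 2*g
Z = -64 (Z = 2*(-32) = -64)
b = 17618920 (b = 1741*10120 = 17618920)
b - (Z - 3235) = 17618920 - (-64 - 3235) = 17618920 - 1*(-3299) = 17618920 + 3299 = 17622219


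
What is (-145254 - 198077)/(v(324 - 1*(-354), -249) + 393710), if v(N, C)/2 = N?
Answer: -343331/395066 ≈ -0.86905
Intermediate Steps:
v(N, C) = 2*N
(-145254 - 198077)/(v(324 - 1*(-354), -249) + 393710) = (-145254 - 198077)/(2*(324 - 1*(-354)) + 393710) = -343331/(2*(324 + 354) + 393710) = -343331/(2*678 + 393710) = -343331/(1356 + 393710) = -343331/395066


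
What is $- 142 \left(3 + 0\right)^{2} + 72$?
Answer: $-1206$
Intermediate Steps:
$- 142 \left(3 + 0\right)^{2} + 72 = - 142 \cdot 3^{2} + 72 = \left(-142\right) 9 + 72 = -1278 + 72 = -1206$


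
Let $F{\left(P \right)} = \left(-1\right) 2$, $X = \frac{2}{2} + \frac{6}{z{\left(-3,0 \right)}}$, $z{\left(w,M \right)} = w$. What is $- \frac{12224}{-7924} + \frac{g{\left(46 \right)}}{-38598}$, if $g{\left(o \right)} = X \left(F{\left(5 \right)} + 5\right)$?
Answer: $\frac{5617211}{3641078} \approx 1.5427$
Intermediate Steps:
$X = -1$ ($X = \frac{2}{2} + \frac{6}{-3} = 2 \cdot \frac{1}{2} + 6 \left(- \frac{1}{3}\right) = 1 - 2 = -1$)
$F{\left(P \right)} = -2$
$g{\left(o \right)} = -3$ ($g{\left(o \right)} = - (-2 + 5) = \left(-1\right) 3 = -3$)
$- \frac{12224}{-7924} + \frac{g{\left(46 \right)}}{-38598} = - \frac{12224}{-7924} - \frac{3}{-38598} = \left(-12224\right) \left(- \frac{1}{7924}\right) - - \frac{1}{12866} = \frac{3056}{1981} + \frac{1}{12866} = \frac{5617211}{3641078}$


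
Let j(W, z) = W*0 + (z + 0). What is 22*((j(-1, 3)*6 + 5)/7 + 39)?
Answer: 6512/7 ≈ 930.29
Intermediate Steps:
j(W, z) = z (j(W, z) = 0 + z = z)
22*((j(-1, 3)*6 + 5)/7 + 39) = 22*((3*6 + 5)/7 + 39) = 22*((18 + 5)*(1/7) + 39) = 22*(23*(1/7) + 39) = 22*(23/7 + 39) = 22*(296/7) = 6512/7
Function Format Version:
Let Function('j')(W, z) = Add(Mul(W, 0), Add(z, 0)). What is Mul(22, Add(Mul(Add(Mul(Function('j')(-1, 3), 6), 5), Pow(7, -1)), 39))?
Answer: Rational(6512, 7) ≈ 930.29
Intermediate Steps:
Function('j')(W, z) = z (Function('j')(W, z) = Add(0, z) = z)
Mul(22, Add(Mul(Add(Mul(Function('j')(-1, 3), 6), 5), Pow(7, -1)), 39)) = Mul(22, Add(Mul(Add(Mul(3, 6), 5), Pow(7, -1)), 39)) = Mul(22, Add(Mul(Add(18, 5), Rational(1, 7)), 39)) = Mul(22, Add(Mul(23, Rational(1, 7)), 39)) = Mul(22, Add(Rational(23, 7), 39)) = Mul(22, Rational(296, 7)) = Rational(6512, 7)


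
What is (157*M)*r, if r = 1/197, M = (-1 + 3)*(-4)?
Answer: -1256/197 ≈ -6.3756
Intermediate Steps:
M = -8 (M = 2*(-4) = -8)
r = 1/197 ≈ 0.0050761
(157*M)*r = (157*(-8))*(1/197) = -1256*1/197 = -1256/197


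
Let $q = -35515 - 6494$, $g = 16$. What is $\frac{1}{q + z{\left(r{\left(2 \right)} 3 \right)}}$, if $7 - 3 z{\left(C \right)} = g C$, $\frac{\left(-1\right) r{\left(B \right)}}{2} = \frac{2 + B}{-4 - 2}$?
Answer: $- \frac{1}{42028} \approx -2.3794 \cdot 10^{-5}$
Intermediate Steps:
$r{\left(B \right)} = \frac{2}{3} + \frac{B}{3}$ ($r{\left(B \right)} = - 2 \frac{2 + B}{-4 - 2} = - 2 \frac{2 + B}{-6} = - 2 \left(2 + B\right) \left(- \frac{1}{6}\right) = - 2 \left(- \frac{1}{3} - \frac{B}{6}\right) = \frac{2}{3} + \frac{B}{3}$)
$z{\left(C \right)} = \frac{7}{3} - \frac{16 C}{3}$
$q = -42009$ ($q = -35515 - 6494 = -42009$)
$\frac{1}{q + z{\left(r{\left(2 \right)} 3 \right)}} = \frac{1}{-42009 + \left(\frac{7}{3} - \frac{16 \left(\frac{2}{3} + \frac{1}{3} \cdot 2\right) 3}{3}\right)} = \frac{1}{-42009 + \left(\frac{7}{3} - \frac{16 \left(\frac{2}{3} + \frac{2}{3}\right) 3}{3}\right)} = \frac{1}{-42009 + \left(\frac{7}{3} - \frac{16 \cdot \frac{4}{3} \cdot 3}{3}\right)} = \frac{1}{-42009 + \left(\frac{7}{3} - \frac{64}{3}\right)} = \frac{1}{-42009 - 19} = \frac{1}{-42028} = - \frac{1}{42028}$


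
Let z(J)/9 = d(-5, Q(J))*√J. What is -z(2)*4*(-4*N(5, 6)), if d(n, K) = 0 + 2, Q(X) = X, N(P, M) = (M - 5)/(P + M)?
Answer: 288*√2/11 ≈ 37.027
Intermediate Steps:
N(P, M) = (-5 + M)/(M + P)
d(n, K) = 2
z(J) = 18*√J (z(J) = 9*(2*√J) = 18*√J)
-z(2)*4*(-4*N(5, 6)) = -(18*√2)*4*(-4*(-5 + 6)/(6 + 5)) = -72*√2*(-4/11) = -72*√2*(-4*1/11) = -72*√2*(-4)/11 = -(-288)*√2/11 = 288*√2/11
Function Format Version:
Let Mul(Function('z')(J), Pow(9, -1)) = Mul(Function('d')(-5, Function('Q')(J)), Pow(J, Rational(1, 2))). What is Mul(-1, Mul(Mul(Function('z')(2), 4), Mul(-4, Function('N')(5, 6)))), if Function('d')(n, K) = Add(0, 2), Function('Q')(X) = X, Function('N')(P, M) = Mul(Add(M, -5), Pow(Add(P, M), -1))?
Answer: Mul(Rational(288, 11), Pow(2, Rational(1, 2))) ≈ 37.027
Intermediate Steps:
Function('N')(P, M) = Mul(Pow(Add(M, P), -1), Add(-5, M)) (Function('N')(P, M) = Mul(Add(-5, M), Pow(Add(M, P), -1)) = Mul(Pow(Add(M, P), -1), Add(-5, M)))
Function('d')(n, K) = 2
Function('z')(J) = Mul(18, Pow(J, Rational(1, 2))) (Function('z')(J) = Mul(9, Mul(2, Pow(J, Rational(1, 2)))) = Mul(18, Pow(J, Rational(1, 2))))
Mul(-1, Mul(Mul(Function('z')(2), 4), Mul(-4, Function('N')(5, 6)))) = Mul(-1, Mul(Mul(Mul(18, Pow(2, Rational(1, 2))), 4), Mul(-4, Mul(Pow(Add(6, 5), -1), Add(-5, 6))))) = Mul(-1, Mul(Mul(72, Pow(2, Rational(1, 2))), Mul(-4, Mul(Pow(11, -1), 1)))) = Mul(-1, Mul(Mul(72, Pow(2, Rational(1, 2))), Mul(-4, Mul(Rational(1, 11), 1)))) = Mul(-1, Mul(Mul(72, Pow(2, Rational(1, 2))), Mul(-4, Rational(1, 11)))) = Mul(-1, Mul(Mul(72, Pow(2, Rational(1, 2))), Rational(-4, 11))) = Mul(-1, Mul(Rational(-288, 11), Pow(2, Rational(1, 2)))) = Mul(Rational(288, 11), Pow(2, Rational(1, 2)))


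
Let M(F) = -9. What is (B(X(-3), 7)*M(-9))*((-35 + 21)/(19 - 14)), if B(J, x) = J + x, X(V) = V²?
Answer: 2016/5 ≈ 403.20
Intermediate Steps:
(B(X(-3), 7)*M(-9))*((-35 + 21)/(19 - 14)) = (((-3)² + 7)*(-9))*((-35 + 21)/(19 - 14)) = ((9 + 7)*(-9))*(-14/5) = (16*(-9))*(-14*⅕) = -144*(-14/5) = 2016/5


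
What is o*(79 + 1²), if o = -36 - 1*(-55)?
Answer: 1520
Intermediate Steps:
o = 19 (o = -36 + 55 = 19)
o*(79 + 1²) = 19*(79 + 1²) = 19*(79 + 1) = 19*80 = 1520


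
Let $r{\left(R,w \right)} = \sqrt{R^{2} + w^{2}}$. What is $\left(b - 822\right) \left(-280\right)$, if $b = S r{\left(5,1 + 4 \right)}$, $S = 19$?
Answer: $230160 - 26600 \sqrt{2} \approx 1.9254 \cdot 10^{5}$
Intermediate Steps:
$b = 95 \sqrt{2}$ ($b = 19 \sqrt{5^{2} + \left(1 + 4\right)^{2}} = 19 \sqrt{25 + 5^{2}} = 19 \sqrt{25 + 25} = 19 \sqrt{50} = 19 \cdot 5 \sqrt{2} = 95 \sqrt{2} \approx 134.35$)
$\left(b - 822\right) \left(-280\right) = \left(95 \sqrt{2} - 822\right) \left(-280\right) = \left(-822 + 95 \sqrt{2}\right) \left(-280\right) = 230160 - 26600 \sqrt{2}$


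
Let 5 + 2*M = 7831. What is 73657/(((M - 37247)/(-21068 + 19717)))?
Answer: 14215801/4762 ≈ 2985.3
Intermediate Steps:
M = 3913 (M = -5/2 + (½)*7831 = -5/2 + 7831/2 = 3913)
73657/(((M - 37247)/(-21068 + 19717))) = 73657/(((3913 - 37247)/(-21068 + 19717))) = 73657/((-33334/(-1351))) = 73657/((-33334*(-1/1351))) = 73657/(4762/193) = 73657*(193/4762) = 14215801/4762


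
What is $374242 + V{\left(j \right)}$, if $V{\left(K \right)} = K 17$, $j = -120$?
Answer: $372202$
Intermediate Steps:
$V{\left(K \right)} = 17 K$
$374242 + V{\left(j \right)} = 374242 + 17 \left(-120\right) = 374242 - 2040 = 372202$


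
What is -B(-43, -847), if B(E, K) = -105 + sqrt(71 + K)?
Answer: 105 - 2*I*sqrt(194) ≈ 105.0 - 27.857*I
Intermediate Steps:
-B(-43, -847) = -(-105 + sqrt(71 - 847)) = -(-105 + sqrt(-776)) = -(-105 + 2*I*sqrt(194)) = 105 - 2*I*sqrt(194)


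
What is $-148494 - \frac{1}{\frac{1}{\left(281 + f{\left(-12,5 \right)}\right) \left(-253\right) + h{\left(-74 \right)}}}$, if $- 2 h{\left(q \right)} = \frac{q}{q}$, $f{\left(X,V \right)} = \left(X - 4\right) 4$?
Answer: $- \frac{187185}{2} \approx -93593.0$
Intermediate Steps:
$f{\left(X,V \right)} = -16 + 4 X$ ($f{\left(X,V \right)} = \left(-4 + X\right) 4 = -16 + 4 X$)
$h{\left(q \right)} = - \frac{1}{2}$ ($h{\left(q \right)} = - \frac{q \frac{1}{q}}{2} = \left(- \frac{1}{2}\right) 1 = - \frac{1}{2}$)
$-148494 - \frac{1}{\frac{1}{\left(281 + f{\left(-12,5 \right)}\right) \left(-253\right) + h{\left(-74 \right)}}} = -148494 - \frac{1}{\frac{1}{\left(281 + \left(-16 + 4 \left(-12\right)\right)\right) \left(-253\right) - \frac{1}{2}}} = -148494 - \frac{1}{\frac{1}{\left(281 - 64\right) \left(-253\right) - \frac{1}{2}}} = -148494 - \frac{1}{\frac{1}{217 \left(-253\right) - \frac{1}{2}}} = -148494 - \frac{1}{\frac{1}{-54901 - \frac{1}{2}}} = -148494 - \frac{1}{\frac{1}{- \frac{109803}{2}}} = -148494 - \frac{1}{- \frac{2}{109803}} = -148494 - - \frac{109803}{2} = -148494 + \frac{109803}{2} = - \frac{187185}{2}$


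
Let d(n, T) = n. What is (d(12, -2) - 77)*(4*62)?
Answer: -16120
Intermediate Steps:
(d(12, -2) - 77)*(4*62) = (12 - 77)*(4*62) = -65*248 = -16120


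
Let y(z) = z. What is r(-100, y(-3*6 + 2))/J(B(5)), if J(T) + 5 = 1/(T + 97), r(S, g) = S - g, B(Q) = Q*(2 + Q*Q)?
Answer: 19488/1159 ≈ 16.814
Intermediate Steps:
B(Q) = Q*(2 + Q**2)
J(T) = -5 + 1/(97 + T) (J(T) = -5 + 1/(T + 97) = -5 + 1/(97 + T))
r(-100, y(-3*6 + 2))/J(B(5)) = (-100 - (-3*6 + 2))/(((-484 - 25*(2 + 5**2))/(97 + 5*(2 + 5**2)))) = (-100 - (-18 + 2))/(((-484 - 25*(2 + 25))/(97 + 5*(2 + 25)))) = (-100 - 1*(-16))/(((-484 - 25*27)/(97 + 5*27))) = (-100 + 16)/(((-484 - 5*135)/(97 + 135))) = -84*232/(-484 - 675) = -84/((1/232)*(-1159)) = -84/(-1159/232) = -84*(-232/1159) = 19488/1159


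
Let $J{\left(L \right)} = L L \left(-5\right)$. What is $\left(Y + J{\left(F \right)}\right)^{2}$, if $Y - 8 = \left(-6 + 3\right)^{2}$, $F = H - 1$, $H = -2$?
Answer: $784$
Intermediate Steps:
$F = -3$ ($F = -2 - 1 = -3$)
$Y = 17$ ($Y = 8 + \left(-6 + 3\right)^{2} = 8 + \left(-3\right)^{2} = 8 + 9 = 17$)
$J{\left(L \right)} = - 5 L^{2}$ ($J{\left(L \right)} = L^{2} \left(-5\right) = - 5 L^{2}$)
$\left(Y + J{\left(F \right)}\right)^{2} = \left(17 - 5 \left(-3\right)^{2}\right)^{2} = \left(17 - 45\right)^{2} = \left(-28\right)^{2} = 784$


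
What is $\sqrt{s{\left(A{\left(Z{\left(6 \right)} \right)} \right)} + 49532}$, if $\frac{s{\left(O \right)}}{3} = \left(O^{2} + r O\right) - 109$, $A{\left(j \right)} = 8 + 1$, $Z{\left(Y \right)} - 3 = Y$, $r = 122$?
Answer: $\sqrt{52742} \approx 229.66$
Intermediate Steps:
$Z{\left(Y \right)} = 3 + Y$
$A{\left(j \right)} = 9$
$s{\left(O \right)} = -327 + 3 O^{2} + 366 O$ ($s{\left(O \right)} = 3 \left(\left(O^{2} + 122 O\right) - 109\right) = 3 \left(-109 + O^{2} + 122 O\right) = -327 + 3 O^{2} + 366 O$)
$\sqrt{s{\left(A{\left(Z{\left(6 \right)} \right)} \right)} + 49532} = \sqrt{\left(-327 + 3 \cdot 9^{2} + 366 \cdot 9\right) + 49532} = \sqrt{\left(-327 + 3 \cdot 81 + 3294\right) + 49532} = \sqrt{\left(-327 + 243 + 3294\right) + 49532} = \sqrt{3210 + 49532} = \sqrt{52742}$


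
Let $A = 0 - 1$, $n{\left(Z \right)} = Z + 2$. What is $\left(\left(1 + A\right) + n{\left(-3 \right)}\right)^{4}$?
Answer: $1$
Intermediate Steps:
$n{\left(Z \right)} = 2 + Z$
$A = -1$ ($A = 0 - 1 = -1$)
$\left(\left(1 + A\right) + n{\left(-3 \right)}\right)^{4} = \left(\left(1 - 1\right) + \left(2 - 3\right)\right)^{4} = \left(0 - 1\right)^{4} = \left(-1\right)^{4} = 1$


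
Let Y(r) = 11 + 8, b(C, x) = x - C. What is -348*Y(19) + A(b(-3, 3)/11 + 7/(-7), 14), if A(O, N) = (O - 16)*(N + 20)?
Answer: -78886/11 ≈ -7171.5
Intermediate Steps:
Y(r) = 19
A(O, N) = (-16 + O)*(20 + N)
-348*Y(19) + A(b(-3, 3)/11 + 7/(-7), 14) = -348*19 + (-320 - 16*14 + 20*((3 - 1*(-3))/11 + 7/(-7)) + 14*((3 - 1*(-3))/11 + 7/(-7))) = -6612 + (-320 - 224 + 20*((3 + 3)*(1/11) + 7*(-1/7)) + 14*((3 + 3)*(1/11) + 7*(-1/7))) = -6612 + (-320 - 224 + 20*(6*(1/11) - 1) + 14*(6*(1/11) - 1)) = -6612 + (-320 - 224 + 20*(6/11 - 1) + 14*(6/11 - 1)) = -6612 + (-320 - 224 + 20*(-5/11) + 14*(-5/11)) = -6612 + (-320 - 224 - 100/11 - 70/11) = -6612 - 6154/11 = -78886/11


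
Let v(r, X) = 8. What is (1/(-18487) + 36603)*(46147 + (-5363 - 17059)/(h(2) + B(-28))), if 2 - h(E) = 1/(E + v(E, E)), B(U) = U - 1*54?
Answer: 8388113621883740/4936029 ≈ 1.6994e+9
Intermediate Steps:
B(U) = -54 + U (B(U) = U - 54 = -54 + U)
h(E) = 2 - 1/(8 + E) (h(E) = 2 - 1/(E + 8) = 2 - 1/(8 + E))
(1/(-18487) + 36603)*(46147 + (-5363 - 17059)/(h(2) + B(-28))) = (1/(-18487) + 36603)*(46147 + (-5363 - 17059)/((15 + 2*2)/(8 + 2) + (-54 - 28))) = (-1/18487 + 36603)*(46147 - 22422/((15 + 4)/10 - 82)) = 676679660*(46147 - 22422/((1/10)*19 - 82))/18487 = 676679660*(46147 - 22422/(19/10 - 82))/18487 = 676679660*(46147 - 22422/(-801/10))/18487 = 676679660*(46147 - 22422*(-10/801))/18487 = 676679660*(46147 + 74740/267)/18487 = (676679660/18487)*(12395989/267) = 8388113621883740/4936029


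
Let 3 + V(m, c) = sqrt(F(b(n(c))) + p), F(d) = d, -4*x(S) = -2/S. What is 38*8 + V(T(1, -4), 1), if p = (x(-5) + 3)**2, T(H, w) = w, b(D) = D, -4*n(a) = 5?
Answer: 301 + sqrt(179)/5 ≈ 303.68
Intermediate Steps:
n(a) = -5/4 (n(a) = -1/4*5 = -5/4)
x(S) = 1/(2*S) (x(S) = -(-1)/(2*S) = 1/(2*S))
p = 841/100 (p = ((1/2)/(-5) + 3)**2 = ((1/2)*(-1/5) + 3)**2 = (-1/10 + 3)**2 = (29/10)**2 = 841/100 ≈ 8.4100)
V(m, c) = -3 + sqrt(179)/5 (V(m, c) = -3 + sqrt(-5/4 + 841/100) = -3 + sqrt(179/25) = -3 + sqrt(179)/5)
38*8 + V(T(1, -4), 1) = 38*8 + (-3 + sqrt(179)/5) = 304 + (-3 + sqrt(179)/5) = 301 + sqrt(179)/5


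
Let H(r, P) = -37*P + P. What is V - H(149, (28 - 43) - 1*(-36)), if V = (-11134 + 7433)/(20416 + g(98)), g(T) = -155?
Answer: 15313615/20261 ≈ 755.82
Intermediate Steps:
H(r, P) = -36*P
V = -3701/20261 (V = (-11134 + 7433)/(20416 - 155) = -3701/20261 ≈ -0.18267)
V - H(149, (28 - 43) - 1*(-36)) = -3701/20261 - (-36)*((28 - 43) - 1*(-36)) = -3701/20261 - (-36)*(-15 + 36) = -3701/20261 - (-36)*21 = -3701/20261 - 1*(-756) = -3701/20261 + 756 = 15313615/20261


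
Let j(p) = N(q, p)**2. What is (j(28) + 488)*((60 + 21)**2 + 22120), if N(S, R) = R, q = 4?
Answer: 36482232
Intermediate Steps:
j(p) = p**2
(j(28) + 488)*((60 + 21)**2 + 22120) = (28**2 + 488)*((60 + 21)**2 + 22120) = (784 + 488)*(81**2 + 22120) = 1272*(6561 + 22120) = 1272*28681 = 36482232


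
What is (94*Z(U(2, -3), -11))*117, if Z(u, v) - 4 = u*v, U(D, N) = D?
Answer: -197964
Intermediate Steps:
Z(u, v) = 4 + u*v
(94*Z(U(2, -3), -11))*117 = (94*(4 + 2*(-11)))*117 = (94*(4 - 22))*117 = (94*(-18))*117 = -1692*117 = -197964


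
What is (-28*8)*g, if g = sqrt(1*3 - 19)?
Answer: -896*I ≈ -896.0*I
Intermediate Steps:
g = 4*I (g = sqrt(3 - 19) = sqrt(-16) = 4*I ≈ 4.0*I)
(-28*8)*g = (-28*8)*(4*I) = -896*I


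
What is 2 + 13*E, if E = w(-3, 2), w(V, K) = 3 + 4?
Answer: 93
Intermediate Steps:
w(V, K) = 7
E = 7
2 + 13*E = 2 + 13*7 = 2 + 91 = 93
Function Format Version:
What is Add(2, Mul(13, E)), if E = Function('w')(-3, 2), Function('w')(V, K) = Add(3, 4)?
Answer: 93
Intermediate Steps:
Function('w')(V, K) = 7
E = 7
Add(2, Mul(13, E)) = Add(2, Mul(13, 7)) = Add(2, 91) = 93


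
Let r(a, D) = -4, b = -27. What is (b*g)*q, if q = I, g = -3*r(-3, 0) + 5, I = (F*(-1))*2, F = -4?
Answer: -3672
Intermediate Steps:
I = 8 (I = -4*(-1)*2 = 4*2 = 8)
g = 17 (g = -3*(-4) + 5 = 12 + 5 = 17)
q = 8
(b*g)*q = -27*17*8 = -459*8 = -3672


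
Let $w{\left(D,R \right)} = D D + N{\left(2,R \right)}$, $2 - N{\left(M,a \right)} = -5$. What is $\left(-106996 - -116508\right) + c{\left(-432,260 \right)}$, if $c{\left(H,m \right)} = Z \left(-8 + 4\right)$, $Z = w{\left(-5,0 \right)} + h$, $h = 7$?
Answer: $9356$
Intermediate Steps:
$N{\left(M,a \right)} = 7$ ($N{\left(M,a \right)} = 2 - -5 = 2 + 5 = 7$)
$w{\left(D,R \right)} = 7 + D^{2}$ ($w{\left(D,R \right)} = D D + 7 = D^{2} + 7 = 7 + D^{2}$)
$Z = 39$ ($Z = \left(7 + \left(-5\right)^{2}\right) + 7 = \left(7 + 25\right) + 7 = 32 + 7 = 39$)
$c{\left(H,m \right)} = -156$ ($c{\left(H,m \right)} = 39 \left(-8 + 4\right) = 39 \left(-4\right) = -156$)
$\left(-106996 - -116508\right) + c{\left(-432,260 \right)} = \left(-106996 - -116508\right) - 156 = \left(-106996 + \left(-48363 + 164871\right)\right) - 156 = \left(-106996 + 116508\right) - 156 = 9512 - 156 = 9356$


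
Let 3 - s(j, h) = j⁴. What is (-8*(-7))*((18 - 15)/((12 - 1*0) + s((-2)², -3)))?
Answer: -168/241 ≈ -0.69710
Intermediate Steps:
s(j, h) = 3 - j⁴
(-8*(-7))*((18 - 15)/((12 - 1*0) + s((-2)², -3))) = (-8*(-7))*((18 - 15)/((12 - 1*0) + (3 - ((-2)²)⁴))) = 56*(3/((12 + 0) + (3 - 1*4⁴))) = 56*(3/(12 + (3 - 1*256))) = 56*(3/(12 + (3 - 256))) = 56*(3/(12 - 253)) = 56*(3/(-241)) = 56*(3*(-1/241)) = 56*(-3/241) = -168/241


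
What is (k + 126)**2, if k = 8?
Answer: 17956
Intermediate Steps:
(k + 126)**2 = (8 + 126)**2 = 134**2 = 17956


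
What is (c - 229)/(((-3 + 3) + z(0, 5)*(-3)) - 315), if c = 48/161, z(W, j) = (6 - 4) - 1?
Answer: 36821/51198 ≈ 0.71919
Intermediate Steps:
z(W, j) = 1 (z(W, j) = 2 - 1 = 1)
c = 48/161 (c = 48*(1/161) = 48/161 ≈ 0.29814)
(c - 229)/(((-3 + 3) + z(0, 5)*(-3)) - 315) = (48/161 - 229)/(((-3 + 3) + 1*(-3)) - 315) = -36821/(161*((0 - 3) - 315)) = -36821/(161*(-3 - 315)) = -36821/161/(-318) = -36821/161*(-1/318) = 36821/51198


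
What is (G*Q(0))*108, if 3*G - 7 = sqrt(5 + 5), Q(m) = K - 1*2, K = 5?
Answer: 756 + 108*sqrt(10) ≈ 1097.5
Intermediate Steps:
Q(m) = 3 (Q(m) = 5 - 1*2 = 5 - 2 = 3)
G = 7/3 + sqrt(10)/3 (G = 7/3 + sqrt(5 + 5)/3 = 7/3 + sqrt(10)/3 ≈ 3.3874)
(G*Q(0))*108 = ((7/3 + sqrt(10)/3)*3)*108 = (7 + sqrt(10))*108 = 756 + 108*sqrt(10)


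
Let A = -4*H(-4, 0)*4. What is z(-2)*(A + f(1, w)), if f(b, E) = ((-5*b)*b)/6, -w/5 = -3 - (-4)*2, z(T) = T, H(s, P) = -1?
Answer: -91/3 ≈ -30.333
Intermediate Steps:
A = 16 (A = -4*(-1)*4 = 4*4 = 16)
w = -25 (w = -5*(-3 - (-4)*2) = -5*(-3 - 1*(-8)) = -5*(-3 + 8) = -5*5 = -25)
f(b, E) = -5*b²/6 (f(b, E) = -5*b²*(⅙) = -5*b²/6)
z(-2)*(A + f(1, w)) = -2*(16 - ⅚*1²) = -2*(16 - ⅚*1) = -2*(16 - ⅚) = -2*91/6 = -91/3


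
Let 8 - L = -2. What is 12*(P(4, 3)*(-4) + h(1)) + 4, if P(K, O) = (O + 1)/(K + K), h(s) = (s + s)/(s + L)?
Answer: -196/11 ≈ -17.818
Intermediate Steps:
L = 10 (L = 8 - 1*(-2) = 8 + 2 = 10)
h(s) = 2*s/(10 + s) (h(s) = (s + s)/(s + 10) = (2*s)/(10 + s) = 2*s/(10 + s))
P(K, O) = (1 + O)/(2*K) (P(K, O) = (1 + O)/((2*K)) = (1 + O)*(1/(2*K)) = (1 + O)/(2*K))
12*(P(4, 3)*(-4) + h(1)) + 4 = 12*(((1/2)*(1 + 3)/4)*(-4) + 2*1/(10 + 1)) + 4 = 12*(((1/2)*(1/4)*4)*(-4) + 2*1/11) + 4 = 12*((1/2)*(-4) + 2*1*(1/11)) + 4 = 12*(-2 + 2/11) + 4 = 12*(-20/11) + 4 = -240/11 + 4 = -196/11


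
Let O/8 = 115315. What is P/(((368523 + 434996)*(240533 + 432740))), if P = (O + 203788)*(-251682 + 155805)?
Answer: -107987032116/540987647687 ≈ -0.19961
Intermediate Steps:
O = 922520 (O = 8*115315 = 922520)
P = -107987032116 (P = (922520 + 203788)*(-251682 + 155805) = 1126308*(-95877) = -107987032116)
P/(((368523 + 434996)*(240533 + 432740))) = -107987032116*1/((240533 + 432740)*(368523 + 434996)) = -107987032116/(803519*673273) = -107987032116/540987647687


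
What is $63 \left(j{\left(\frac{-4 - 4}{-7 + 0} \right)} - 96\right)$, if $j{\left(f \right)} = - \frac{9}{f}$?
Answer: $- \frac{52353}{8} \approx -6544.1$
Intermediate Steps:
$63 \left(j{\left(\frac{-4 - 4}{-7 + 0} \right)} - 96\right) = 63 \left(- \frac{9}{\left(-4 - 4\right) \frac{1}{-7 + 0}} - 96\right) = 63 \left(- \frac{9}{\left(-8\right) \frac{1}{-7}} - 96\right) = 63 \left(- \frac{9}{\left(-8\right) \left(- \frac{1}{7}\right)} - 96\right) = 63 \left(- \frac{9}{\frac{8}{7}} - 96\right) = 63 \left(\left(-9\right) \frac{7}{8} - 96\right) = 63 \left(- \frac{63}{8} - 96\right) = 63 \left(- \frac{831}{8}\right) = - \frac{52353}{8}$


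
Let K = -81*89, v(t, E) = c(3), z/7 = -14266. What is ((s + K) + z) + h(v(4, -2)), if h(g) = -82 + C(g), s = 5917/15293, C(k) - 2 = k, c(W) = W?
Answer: -1638608447/15293 ≈ -1.0715e+5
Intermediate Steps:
z = -99862 (z = 7*(-14266) = -99862)
C(k) = 2 + k
v(t, E) = 3
s = 5917/15293 (s = 5917*(1/15293) = 5917/15293 ≈ 0.38691)
K = -7209
h(g) = -80 + g (h(g) = -82 + (2 + g) = -80 + g)
((s + K) + z) + h(v(4, -2)) = ((5917/15293 - 7209) - 99862) + (-80 + 3) = (-110241320/15293 - 99862) - 77 = -1637430886/15293 - 77 = -1638608447/15293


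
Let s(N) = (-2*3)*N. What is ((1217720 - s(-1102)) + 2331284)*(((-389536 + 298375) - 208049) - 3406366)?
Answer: -13126602777792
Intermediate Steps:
s(N) = -6*N
((1217720 - s(-1102)) + 2331284)*(((-389536 + 298375) - 208049) - 3406366) = ((1217720 - (-6)*(-1102)) + 2331284)*(((-389536 + 298375) - 208049) - 3406366) = ((1217720 - 1*6612) + 2331284)*((-91161 - 208049) - 3406366) = ((1217720 - 6612) + 2331284)*(-299210 - 3406366) = (1211108 + 2331284)*(-3705576) = 3542392*(-3705576) = -13126602777792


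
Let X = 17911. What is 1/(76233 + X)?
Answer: 1/94144 ≈ 1.0622e-5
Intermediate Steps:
1/(76233 + X) = 1/(76233 + 17911) = 1/94144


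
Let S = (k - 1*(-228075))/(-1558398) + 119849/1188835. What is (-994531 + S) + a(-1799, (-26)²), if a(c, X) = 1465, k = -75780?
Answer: -613277203586857401/617559362110 ≈ -9.9307e+5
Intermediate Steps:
S = 1906271859/617559362110 (S = (-75780 - 1*(-228075))/(-1558398) + 119849/1188835 = (-75780 + 228075)*(-1/1558398) + 119849*(1/1188835) = 152295*(-1/1558398) + 119849/1188835 = -50765/519466 + 119849/1188835 = 1906271859/617559362110 ≈ 0.0030868)
(-994531 + S) + a(-1799, (-26)²) = (-994531 + 1906271859/617559362110) + 1465 = -614181928052348551/617559362110 + 1465 = -613277203586857401/617559362110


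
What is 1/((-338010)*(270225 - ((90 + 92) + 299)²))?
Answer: -1/13136420640 ≈ -7.6124e-11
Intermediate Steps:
1/((-338010)*(270225 - ((90 + 92) + 299)²)) = -1/(338010*(270225 - (182 + 299)²)) = -1/(338010*(270225 - 1*481²)) = -1/(338010*(270225 - 1*231361)) = -1/(338010*(270225 - 231361)) = -1/338010/38864 = -1/338010*1/38864 = -1/13136420640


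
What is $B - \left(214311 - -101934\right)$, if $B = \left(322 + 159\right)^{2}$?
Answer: $-84884$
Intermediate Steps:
$B = 231361$ ($B = 481^{2} = 231361$)
$B - \left(214311 - -101934\right) = 231361 - \left(214311 - -101934\right) = 231361 - \left(214311 + 101934\right) = 231361 - 316245 = -84884$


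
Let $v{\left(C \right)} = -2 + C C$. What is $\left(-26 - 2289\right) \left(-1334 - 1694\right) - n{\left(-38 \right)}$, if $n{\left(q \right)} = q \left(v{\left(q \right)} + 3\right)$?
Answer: $7064730$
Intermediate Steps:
$v{\left(C \right)} = -2 + C^{2}$
$n{\left(q \right)} = q \left(1 + q^{2}\right)$ ($n{\left(q \right)} = q \left(\left(-2 + q^{2}\right) + 3\right) = q \left(1 + q^{2}\right)$)
$\left(-26 - 2289\right) \left(-1334 - 1694\right) - n{\left(-38 \right)} = \left(-26 - 2289\right) \left(-1334 - 1694\right) - \left(-38 + \left(-38\right)^{3}\right) = \left(-2315\right) \left(-3028\right) - \left(-38 - 54872\right) = 7009820 - -54910 = 7009820 + 54910 = 7064730$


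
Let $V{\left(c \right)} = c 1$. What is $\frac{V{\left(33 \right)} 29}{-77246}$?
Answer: $- \frac{957}{77246} \approx -0.012389$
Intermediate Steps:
$V{\left(c \right)} = c$
$\frac{V{\left(33 \right)} 29}{-77246} = \frac{33 \cdot 29}{-77246} = 957 \left(- \frac{1}{77246}\right) = - \frac{957}{77246}$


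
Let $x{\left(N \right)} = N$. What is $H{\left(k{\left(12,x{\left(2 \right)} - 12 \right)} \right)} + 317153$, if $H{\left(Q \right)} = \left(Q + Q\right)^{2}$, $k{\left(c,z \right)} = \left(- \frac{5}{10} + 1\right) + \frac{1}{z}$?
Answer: $\frac{7928841}{25} \approx 3.1715 \cdot 10^{5}$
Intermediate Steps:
$k{\left(c,z \right)} = \frac{1}{2} + \frac{1}{z}$ ($k{\left(c,z \right)} = \left(\left(-5\right) \frac{1}{10} + 1\right) + \frac{1}{z} = \left(- \frac{1}{2} + 1\right) + \frac{1}{z} = \frac{1}{2} + \frac{1}{z}$)
$H{\left(Q \right)} = 4 Q^{2}$ ($H{\left(Q \right)} = \left(2 Q\right)^{2} = 4 Q^{2}$)
$H{\left(k{\left(12,x{\left(2 \right)} - 12 \right)} \right)} + 317153 = 4 \left(\frac{2 + \left(2 - 12\right)}{2 \left(2 - 12\right)}\right)^{2} + 317153 = 4 \left(\frac{2 - 10}{2 \left(-10\right)}\right)^{2} + 317153 = 4 \left(\frac{1}{2} \left(- \frac{1}{10}\right) \left(-8\right)\right)^{2} + 317153 = 4 \left(\frac{2}{5}\right)^{2} + 317153 = 4 \cdot \frac{4}{25} + 317153 = \frac{16}{25} + 317153 = \frac{7928841}{25}$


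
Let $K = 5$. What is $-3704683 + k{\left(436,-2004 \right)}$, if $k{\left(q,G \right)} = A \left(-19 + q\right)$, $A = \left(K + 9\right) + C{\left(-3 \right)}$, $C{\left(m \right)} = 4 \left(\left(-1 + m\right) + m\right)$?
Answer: $-3710521$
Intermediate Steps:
$C{\left(m \right)} = -4 + 8 m$ ($C{\left(m \right)} = 4 \left(-1 + 2 m\right) = -4 + 8 m$)
$A = -14$ ($A = \left(5 + 9\right) + \left(-4 + 8 \left(-3\right)\right) = 14 - 28 = -14$)
$k{\left(q,G \right)} = 266 - 14 q$ ($k{\left(q,G \right)} = - 14 \left(-19 + q\right) = 266 - 14 q$)
$-3704683 + k{\left(436,-2004 \right)} = -3704683 + \left(266 - 6104\right) = -3704683 - 5838 = -3710521$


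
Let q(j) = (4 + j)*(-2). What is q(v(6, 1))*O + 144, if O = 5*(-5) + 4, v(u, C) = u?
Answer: 564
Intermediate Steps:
q(j) = -8 - 2*j
O = -21 (O = -25 + 4 = -21)
q(v(6, 1))*O + 144 = (-8 - 2*6)*(-21) + 144 = (-8 - 12)*(-21) + 144 = -20*(-21) + 144 = 420 + 144 = 564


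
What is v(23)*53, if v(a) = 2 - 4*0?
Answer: 106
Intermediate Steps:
v(a) = 2 (v(a) = 2 + 0 = 2)
v(23)*53 = 2*53 = 106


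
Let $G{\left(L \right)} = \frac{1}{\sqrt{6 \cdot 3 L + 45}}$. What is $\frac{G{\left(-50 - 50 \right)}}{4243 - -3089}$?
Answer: $- \frac{i \sqrt{195}}{4289220} \approx - 3.2557 \cdot 10^{-6} i$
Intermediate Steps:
$G{\left(L \right)} = \frac{1}{\sqrt{45 + 18 L}}$ ($G{\left(L \right)} = \frac{1}{\sqrt{18 L + 45}} = \frac{1}{\sqrt{45 + 18 L}}$)
$\frac{G{\left(-50 - 50 \right)}}{4243 - -3089} = \frac{\frac{1}{3} \frac{1}{\sqrt{5 + 2 \left(-50 - 50\right)}}}{4243 - -3089} = \frac{\frac{1}{3} \frac{1}{\sqrt{5 + 2 \left(-50 - 50\right)}}}{4243 + 3089} = \frac{\frac{1}{3} \frac{1}{\sqrt{5 + 2 \left(-100\right)}}}{7332} = \frac{1}{3 \sqrt{5 - 200}} \cdot \frac{1}{7332} = \frac{1}{3 i \sqrt{195}} \cdot \frac{1}{7332} = \frac{\left(- \frac{1}{195}\right) i \sqrt{195}}{3} \cdot \frac{1}{7332} = - \frac{i \sqrt{195}}{585} \cdot \frac{1}{7332} = - \frac{i \sqrt{195}}{4289220}$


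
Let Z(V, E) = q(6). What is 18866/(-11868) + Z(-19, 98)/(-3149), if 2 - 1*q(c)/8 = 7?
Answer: -29467157/18686166 ≈ -1.5770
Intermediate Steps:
q(c) = -40 (q(c) = 16 - 8*7 = 16 - 56 = -40)
Z(V, E) = -40
18866/(-11868) + Z(-19, 98)/(-3149) = 18866/(-11868) - 40/(-3149) = 18866*(-1/11868) - 40*(-1/3149) = -9433/5934 + 40/3149 = -29467157/18686166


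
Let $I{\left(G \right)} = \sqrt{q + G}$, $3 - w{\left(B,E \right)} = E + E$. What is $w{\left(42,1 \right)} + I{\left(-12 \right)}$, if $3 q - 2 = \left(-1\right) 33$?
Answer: $1 + \frac{i \sqrt{201}}{3} \approx 1.0 + 4.7258 i$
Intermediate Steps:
$w{\left(B,E \right)} = 3 - 2 E$ ($w{\left(B,E \right)} = 3 - \left(E + E\right) = 3 - 2 E$)
$q = - \frac{31}{3}$ ($q = \frac{2}{3} + \frac{\left(-1\right) 33}{3} = \frac{2}{3} + \frac{1}{3} \left(-33\right) = \frac{2}{3} - 11 = - \frac{31}{3} \approx -10.333$)
$I{\left(G \right)} = \sqrt{- \frac{31}{3} + G}$
$w{\left(42,1 \right)} + I{\left(-12 \right)} = \left(3 - 2\right) + \frac{\sqrt{-93 + 9 \left(-12\right)}}{3} = \left(3 - 2\right) + \frac{\sqrt{-93 - 108}}{3} = 1 + \frac{\sqrt{-201}}{3} = 1 + \frac{i \sqrt{201}}{3}$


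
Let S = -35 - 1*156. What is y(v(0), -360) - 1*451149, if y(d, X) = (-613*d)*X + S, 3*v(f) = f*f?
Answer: -451340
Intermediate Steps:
S = -191 (S = -35 - 156 = -191)
v(f) = f²/3 (v(f) = (f*f)/3 = f²/3)
y(d, X) = -191 - 613*X*d (y(d, X) = (-613*d)*X - 191 = -613*X*d - 191 = -191 - 613*X*d)
y(v(0), -360) - 1*451149 = (-191 - 613*(-360)*(⅓)*0²) - 1*451149 = (-191 - 613*(-360)*(⅓)*0) - 451149 = (-191 - 613*(-360)*0) - 451149 = (-191 + 0) - 451149 = -191 - 451149 = -451340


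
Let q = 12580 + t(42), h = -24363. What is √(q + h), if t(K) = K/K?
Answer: I*√11782 ≈ 108.54*I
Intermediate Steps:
t(K) = 1
q = 12581 (q = 12580 + 1 = 12581)
√(q + h) = √(12581 - 24363) = √(-11782) = I*√11782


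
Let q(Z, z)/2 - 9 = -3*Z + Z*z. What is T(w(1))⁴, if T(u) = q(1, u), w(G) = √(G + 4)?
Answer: 38416 + 15744*√5 ≈ 73621.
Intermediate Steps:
w(G) = √(4 + G)
q(Z, z) = 18 - 6*Z + 2*Z*z (q(Z, z) = 18 + 2*(-3*Z + Z*z) = 18 + (-6*Z + 2*Z*z) = 18 - 6*Z + 2*Z*z)
T(u) = 12 + 2*u (T(u) = 18 - 6*1 + 2*1*u = 18 - 6 + 2*u = 12 + 2*u)
T(w(1))⁴ = (12 + 2*√(4 + 1))⁴ = (12 + 2*√5)⁴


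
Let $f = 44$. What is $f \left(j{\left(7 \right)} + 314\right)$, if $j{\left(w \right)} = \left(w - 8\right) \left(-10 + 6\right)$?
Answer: $13992$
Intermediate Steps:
$j{\left(w \right)} = 32 - 4 w$ ($j{\left(w \right)} = \left(-8 + w\right) \left(-4\right) = 32 - 4 w$)
$f \left(j{\left(7 \right)} + 314\right) = 44 \left(\left(32 - 28\right) + 314\right) = 44 \left(4 + 314\right) = 44 \cdot 318 = 13992$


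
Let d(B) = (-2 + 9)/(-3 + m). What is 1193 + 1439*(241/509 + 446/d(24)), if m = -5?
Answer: -2606706916/3563 ≈ -7.3160e+5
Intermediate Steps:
d(B) = -7/8 (d(B) = (-2 + 9)/(-3 - 5) = 7/(-8) = 7*(-⅛) = -7/8)
1193 + 1439*(241/509 + 446/d(24)) = 1193 + 1439*(241/509 + 446/(-7/8)) = 1193 + 1439*(241*(1/509) + 446*(-8/7)) = 1193 + 1439*(241/509 - 3568/7) = 1193 + 1439*(-1814425/3563) = 1193 - 2610957575/3563 = -2606706916/3563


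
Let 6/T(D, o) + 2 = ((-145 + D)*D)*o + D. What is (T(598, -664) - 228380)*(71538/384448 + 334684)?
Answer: -264281581821363583218391/3457591139648 ≈ -7.6435e+10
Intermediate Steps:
T(D, o) = 6/(-2 + D + D*o*(-145 + D)) (T(D, o) = 6/(-2 + (((-145 + D)*D)*o + D)) = 6/(-2 + ((D*(-145 + D))*o + D)) = 6/(-2 + (D*o*(-145 + D) + D)) = 6/(-2 + (D + D*o*(-145 + D))) = 6/(-2 + D + D*o*(-145 + D)))
(T(598, -664) - 228380)*(71538/384448 + 334684) = (6/(-2 + 598 - 664*598**2 - 145*598*(-664)) - 228380)*(71538/384448 + 334684) = (6/(-2 + 598 - 664*357604 + 57575440) - 228380)*(71538*(1/384448) + 334684) = (6/(-2 + 598 - 237449056 + 57575440) - 228380)*(35769/192224 + 334684) = (6/(-179873020) - 228380)*(64334332985/192224) = (6*(-1/179873020) - 228380)*(64334332985/192224) = (-3/89936510 - 228380)*(64334332985/192224) = -20539700153803/89936510*64334332985/192224 = -264281581821363583218391/3457591139648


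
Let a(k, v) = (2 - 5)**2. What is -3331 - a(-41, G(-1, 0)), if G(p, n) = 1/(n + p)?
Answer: -3340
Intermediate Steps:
a(k, v) = 9 (a(k, v) = (-3)**2 = 9)
-3331 - a(-41, G(-1, 0)) = -3331 - 1*9 = -3331 - 9 = -3340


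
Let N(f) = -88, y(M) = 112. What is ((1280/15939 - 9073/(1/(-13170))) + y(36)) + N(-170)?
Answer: 1904573967806/15939 ≈ 1.1949e+8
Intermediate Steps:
((1280/15939 - 9073/(1/(-13170))) + y(36)) + N(-170) = ((1280/15939 - 9073/(1/(-13170))) + 112) - 88 = ((1280*(1/15939) - 9073/(-1/13170)) + 112) - 88 = ((1280/15939 - 9073*(-13170)) + 112) - 88 = ((1280/15939 + 119491410) + 112) - 88 = (1904573585270/15939 + 112) - 88 = 1904575370438/15939 - 88 = 1904573967806/15939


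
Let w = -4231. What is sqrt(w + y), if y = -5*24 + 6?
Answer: I*sqrt(4345) ≈ 65.917*I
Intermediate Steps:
y = -114 (y = -120 + 6 = -114)
sqrt(w + y) = sqrt(-4231 - 114) = sqrt(-4345) = I*sqrt(4345)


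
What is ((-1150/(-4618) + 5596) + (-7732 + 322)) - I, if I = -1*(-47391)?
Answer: -113613770/2309 ≈ -49205.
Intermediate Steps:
I = 47391
((-1150/(-4618) + 5596) + (-7732 + 322)) - I = ((-1150/(-4618) + 5596) + (-7732 + 322)) - 1*47391 = ((-1150*(-1/4618) + 5596) - 7410) - 47391 = ((575/2309 + 5596) - 7410) - 47391 = (12921739/2309 - 7410) - 47391 = -4187951/2309 - 47391 = -113613770/2309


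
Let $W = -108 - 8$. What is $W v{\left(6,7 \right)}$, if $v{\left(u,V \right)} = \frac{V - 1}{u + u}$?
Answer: $-58$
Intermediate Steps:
$W = -116$ ($W = -108 - 8 = -116$)
$v{\left(u,V \right)} = \frac{-1 + V}{2 u}$
$W v{\left(6,7 \right)} = - 116 \frac{-1 + 7}{2 \cdot 6} = - 116 \cdot \frac{1}{2} \cdot \frac{1}{6} \cdot 6 = \left(-116\right) \frac{1}{2} = -58$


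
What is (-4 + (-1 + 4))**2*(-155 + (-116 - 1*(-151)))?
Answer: -120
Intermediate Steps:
(-4 + (-1 + 4))**2*(-155 + (-116 - 1*(-151))) = (-4 + 3)**2*(-155 + (-116 + 151)) = (-1)**2*(-155 + 35) = 1*(-120) = -120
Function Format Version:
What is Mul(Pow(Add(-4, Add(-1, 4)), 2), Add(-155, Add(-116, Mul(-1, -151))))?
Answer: -120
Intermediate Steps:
Mul(Pow(Add(-4, Add(-1, 4)), 2), Add(-155, Add(-116, Mul(-1, -151)))) = Mul(Pow(Add(-4, 3), 2), Add(-155, Add(-116, 151))) = Mul(Pow(-1, 2), Add(-155, 35)) = Mul(1, -120) = -120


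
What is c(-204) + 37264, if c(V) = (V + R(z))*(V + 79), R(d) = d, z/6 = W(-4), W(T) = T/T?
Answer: 62014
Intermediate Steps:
W(T) = 1
z = 6 (z = 6*1 = 6)
c(V) = (6 + V)*(79 + V) (c(V) = (V + 6)*(V + 79) = (6 + V)*(79 + V))
c(-204) + 37264 = (474 + (-204)**2 + 85*(-204)) + 37264 = (474 + 41616 - 17340) + 37264 = 24750 + 37264 = 62014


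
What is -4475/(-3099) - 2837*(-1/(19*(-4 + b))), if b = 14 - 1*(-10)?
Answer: 10492363/1177620 ≈ 8.9098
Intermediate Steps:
b = 24 (b = 14 + 10 = 24)
-4475/(-3099) - 2837*(-1/(19*(-4 + b))) = -4475/(-3099) - 2837*(-1/(19*(-4 + 24))) = -4475*(-1/3099) - 2837/(20*(-19)) = 4475/3099 - 2837/(-380) = 4475/3099 - 2837*(-1/380) = 4475/3099 + 2837/380 = 10492363/1177620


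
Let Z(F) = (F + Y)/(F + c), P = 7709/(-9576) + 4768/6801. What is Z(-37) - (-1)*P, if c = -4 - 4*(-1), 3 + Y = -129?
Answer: 3585282509/803225304 ≈ 4.4636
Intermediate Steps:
Y = -132 (Y = -3 - 129 = -132)
c = 0 (c = -4 + 4 = 0)
P = -2256847/21708792 (P = 7709*(-1/9576) + 4768*(1/6801) = -7709/9576 + 4768/6801 = -2256847/21708792 ≈ -0.10396)
Z(F) = (-132 + F)/F (Z(F) = (F - 132)/(F + 0) = (-132 + F)/F)
Z(-37) - (-1)*P = (-132 - 37)/(-37) - (-1)*(-2256847)/21708792 = -1/37*(-169) - 1*2256847/21708792 = 169/37 - 2256847/21708792 = 3585282509/803225304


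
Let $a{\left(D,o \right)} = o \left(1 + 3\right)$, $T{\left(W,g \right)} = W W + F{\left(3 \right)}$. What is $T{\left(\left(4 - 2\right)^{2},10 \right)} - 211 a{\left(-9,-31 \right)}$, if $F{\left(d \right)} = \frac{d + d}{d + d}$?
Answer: $26181$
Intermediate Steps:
$F{\left(d \right)} = 1$ ($F{\left(d \right)} = \frac{2 d}{2 d} = 2 d \frac{1}{2 d} = 1$)
$T{\left(W,g \right)} = 1 + W^{2}$ ($T{\left(W,g \right)} = W W + 1 = W^{2} + 1 = 1 + W^{2}$)
$a{\left(D,o \right)} = 4 o$ ($a{\left(D,o \right)} = o 4 = 4 o$)
$T{\left(\left(4 - 2\right)^{2},10 \right)} - 211 a{\left(-9,-31 \right)} = \left(1 + \left(\left(4 - 2\right)^{2}\right)^{2}\right) - 211 \cdot 4 \left(-31\right) = \left(1 + \left(2^{2}\right)^{2}\right) - -26164 = \left(1 + 4^{2}\right) + 26164 = \left(1 + 16\right) + 26164 = 17 + 26164 = 26181$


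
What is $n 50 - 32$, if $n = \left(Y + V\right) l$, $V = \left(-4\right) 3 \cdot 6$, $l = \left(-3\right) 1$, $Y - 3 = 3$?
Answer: $9868$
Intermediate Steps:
$Y = 6$ ($Y = 3 + 3 = 6$)
$l = -3$
$V = -72$ ($V = \left(-12\right) 6 = -72$)
$n = 198$ ($n = \left(6 - 72\right) \left(-3\right) = \left(-66\right) \left(-3\right) = 198$)
$n 50 - 32 = 198 \cdot 50 - 32 = 9900 - 32 = 9868$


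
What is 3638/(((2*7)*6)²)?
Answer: 1819/3528 ≈ 0.51559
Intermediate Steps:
3638/(((2*7)*6)²) = 3638/((14*6)²) = 3638/(84²) = 3638/7056 = 3638*(1/7056) = 1819/3528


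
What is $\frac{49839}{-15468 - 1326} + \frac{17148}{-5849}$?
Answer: $- \frac{193163941}{32742702} \approx -5.8995$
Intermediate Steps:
$\frac{49839}{-15468 - 1326} + \frac{17148}{-5849} = \frac{49839}{-16794} + 17148 \left(- \frac{1}{5849}\right) = 49839 \left(- \frac{1}{16794}\right) - \frac{17148}{5849} = - \frac{16613}{5598} - \frac{17148}{5849} = - \frac{193163941}{32742702}$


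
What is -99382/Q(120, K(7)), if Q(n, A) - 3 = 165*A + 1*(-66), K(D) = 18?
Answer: -5846/171 ≈ -34.187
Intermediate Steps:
Q(n, A) = -63 + 165*A (Q(n, A) = 3 + (165*A + 1*(-66)) = 3 + (165*A - 66) = 3 + (-66 + 165*A) = -63 + 165*A)
-99382/Q(120, K(7)) = -99382/(-63 + 165*18) = -99382/(-63 + 2970) = -99382/2907 = -99382*1/2907 = -5846/171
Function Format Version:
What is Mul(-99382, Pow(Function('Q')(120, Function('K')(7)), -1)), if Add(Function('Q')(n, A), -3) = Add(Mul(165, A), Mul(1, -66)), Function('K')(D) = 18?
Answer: Rational(-5846, 171) ≈ -34.187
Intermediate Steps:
Function('Q')(n, A) = Add(-63, Mul(165, A)) (Function('Q')(n, A) = Add(3, Add(Mul(165, A), Mul(1, -66))) = Add(3, Add(Mul(165, A), -66)) = Add(3, Add(-66, Mul(165, A))) = Add(-63, Mul(165, A)))
Mul(-99382, Pow(Function('Q')(120, Function('K')(7)), -1)) = Mul(-99382, Pow(Add(-63, Mul(165, 18)), -1)) = Mul(-99382, Pow(Add(-63, 2970), -1)) = Mul(-99382, Pow(2907, -1)) = Mul(-99382, Rational(1, 2907)) = Rational(-5846, 171)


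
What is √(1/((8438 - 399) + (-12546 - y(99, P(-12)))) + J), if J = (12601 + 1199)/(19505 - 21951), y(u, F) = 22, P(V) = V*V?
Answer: I*√173100046803341/5538967 ≈ 2.3753*I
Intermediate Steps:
P(V) = V²
J = -6900/1223 (J = 13800/(-2446) = 13800*(-1/2446) = -6900/1223 ≈ -5.6419)
√(1/((8438 - 399) + (-12546 - y(99, P(-12)))) + J) = √(1/((8438 - 399) + (-12546 - 1*22)) - 6900/1223) = √(1/(8039 + (-12546 - 22)) - 6900/1223) = √(1/(8039 - 12568) - 6900/1223) = √(1/(-4529) - 6900/1223) = √(-1/4529 - 6900/1223) = √(-31251323/5538967) = I*√173100046803341/5538967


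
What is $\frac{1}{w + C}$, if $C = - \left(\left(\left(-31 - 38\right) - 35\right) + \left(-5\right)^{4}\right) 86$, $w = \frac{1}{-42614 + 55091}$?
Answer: $- \frac{12477}{559044461} \approx -2.2318 \cdot 10^{-5}$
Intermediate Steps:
$w = \frac{1}{12477} \approx 8.0148 \cdot 10^{-5}$
$C = -44806$ ($C = - \left(\left(-69 - 35\right) + 625\right) 86 = - \left(-104 + 625\right) 86 = - 521 \cdot 86 = \left(-1\right) 44806 = -44806$)
$\frac{1}{w + C} = \frac{1}{\frac{1}{12477} - 44806} = \frac{1}{- \frac{559044461}{12477}} = - \frac{12477}{559044461}$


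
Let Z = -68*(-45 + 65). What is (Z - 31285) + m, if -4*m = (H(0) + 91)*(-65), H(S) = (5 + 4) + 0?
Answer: -31020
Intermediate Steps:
Z = -1360 (Z = -68*20 = -1360)
H(S) = 9 (H(S) = 9 + 0 = 9)
m = 1625 (m = -(9 + 91)*(-65)/4 = -25*(-65) = -¼*(-6500) = 1625)
(Z - 31285) + m = (-1360 - 31285) + 1625 = -32645 + 1625 = -31020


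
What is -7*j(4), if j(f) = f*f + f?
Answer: -140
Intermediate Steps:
j(f) = f + f² (j(f) = f² + f = f + f²)
-7*j(4) = -28*(1 + 4) = -28*5 = -7*20 = -140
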